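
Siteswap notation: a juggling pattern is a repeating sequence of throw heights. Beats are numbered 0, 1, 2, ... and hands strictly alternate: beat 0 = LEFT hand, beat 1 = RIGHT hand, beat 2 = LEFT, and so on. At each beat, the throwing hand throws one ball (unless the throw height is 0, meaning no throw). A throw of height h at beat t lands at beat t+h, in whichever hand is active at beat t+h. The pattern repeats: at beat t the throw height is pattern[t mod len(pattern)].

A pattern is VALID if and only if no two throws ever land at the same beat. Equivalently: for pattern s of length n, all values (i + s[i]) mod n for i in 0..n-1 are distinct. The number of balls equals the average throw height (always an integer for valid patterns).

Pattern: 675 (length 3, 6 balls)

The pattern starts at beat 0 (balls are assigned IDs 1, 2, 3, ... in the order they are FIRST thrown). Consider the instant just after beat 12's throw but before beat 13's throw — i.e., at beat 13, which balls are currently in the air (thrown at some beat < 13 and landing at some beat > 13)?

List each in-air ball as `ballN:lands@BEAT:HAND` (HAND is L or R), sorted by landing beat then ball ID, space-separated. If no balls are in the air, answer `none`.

Answer: ball3:lands@14:L ball4:lands@15:R ball5:lands@16:L ball6:lands@17:R ball1:lands@18:L

Derivation:
Beat 0 (L): throw ball1 h=6 -> lands@6:L; in-air after throw: [b1@6:L]
Beat 1 (R): throw ball2 h=7 -> lands@8:L; in-air after throw: [b1@6:L b2@8:L]
Beat 2 (L): throw ball3 h=5 -> lands@7:R; in-air after throw: [b1@6:L b3@7:R b2@8:L]
Beat 3 (R): throw ball4 h=6 -> lands@9:R; in-air after throw: [b1@6:L b3@7:R b2@8:L b4@9:R]
Beat 4 (L): throw ball5 h=7 -> lands@11:R; in-air after throw: [b1@6:L b3@7:R b2@8:L b4@9:R b5@11:R]
Beat 5 (R): throw ball6 h=5 -> lands@10:L; in-air after throw: [b1@6:L b3@7:R b2@8:L b4@9:R b6@10:L b5@11:R]
Beat 6 (L): throw ball1 h=6 -> lands@12:L; in-air after throw: [b3@7:R b2@8:L b4@9:R b6@10:L b5@11:R b1@12:L]
Beat 7 (R): throw ball3 h=7 -> lands@14:L; in-air after throw: [b2@8:L b4@9:R b6@10:L b5@11:R b1@12:L b3@14:L]
Beat 8 (L): throw ball2 h=5 -> lands@13:R; in-air after throw: [b4@9:R b6@10:L b5@11:R b1@12:L b2@13:R b3@14:L]
Beat 9 (R): throw ball4 h=6 -> lands@15:R; in-air after throw: [b6@10:L b5@11:R b1@12:L b2@13:R b3@14:L b4@15:R]
Beat 10 (L): throw ball6 h=7 -> lands@17:R; in-air after throw: [b5@11:R b1@12:L b2@13:R b3@14:L b4@15:R b6@17:R]
Beat 11 (R): throw ball5 h=5 -> lands@16:L; in-air after throw: [b1@12:L b2@13:R b3@14:L b4@15:R b5@16:L b6@17:R]
Beat 12 (L): throw ball1 h=6 -> lands@18:L; in-air after throw: [b2@13:R b3@14:L b4@15:R b5@16:L b6@17:R b1@18:L]
Beat 13 (R): throw ball2 h=7 -> lands@20:L; in-air after throw: [b3@14:L b4@15:R b5@16:L b6@17:R b1@18:L b2@20:L]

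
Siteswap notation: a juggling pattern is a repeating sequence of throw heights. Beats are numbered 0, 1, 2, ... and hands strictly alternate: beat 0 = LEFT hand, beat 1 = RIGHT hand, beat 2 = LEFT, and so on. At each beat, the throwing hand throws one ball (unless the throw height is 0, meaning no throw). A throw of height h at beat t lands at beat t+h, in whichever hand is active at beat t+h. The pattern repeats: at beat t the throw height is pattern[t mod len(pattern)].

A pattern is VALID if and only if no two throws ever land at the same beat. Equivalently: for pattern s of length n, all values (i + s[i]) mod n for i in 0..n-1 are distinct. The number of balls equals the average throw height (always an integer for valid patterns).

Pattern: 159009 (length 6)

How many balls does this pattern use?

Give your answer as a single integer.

Answer: 4

Derivation:
Pattern = [1, 5, 9, 0, 0, 9], length n = 6
  position 0: throw height = 1, running sum = 1
  position 1: throw height = 5, running sum = 6
  position 2: throw height = 9, running sum = 15
  position 3: throw height = 0, running sum = 15
  position 4: throw height = 0, running sum = 15
  position 5: throw height = 9, running sum = 24
Total sum = 24; balls = sum / n = 24 / 6 = 4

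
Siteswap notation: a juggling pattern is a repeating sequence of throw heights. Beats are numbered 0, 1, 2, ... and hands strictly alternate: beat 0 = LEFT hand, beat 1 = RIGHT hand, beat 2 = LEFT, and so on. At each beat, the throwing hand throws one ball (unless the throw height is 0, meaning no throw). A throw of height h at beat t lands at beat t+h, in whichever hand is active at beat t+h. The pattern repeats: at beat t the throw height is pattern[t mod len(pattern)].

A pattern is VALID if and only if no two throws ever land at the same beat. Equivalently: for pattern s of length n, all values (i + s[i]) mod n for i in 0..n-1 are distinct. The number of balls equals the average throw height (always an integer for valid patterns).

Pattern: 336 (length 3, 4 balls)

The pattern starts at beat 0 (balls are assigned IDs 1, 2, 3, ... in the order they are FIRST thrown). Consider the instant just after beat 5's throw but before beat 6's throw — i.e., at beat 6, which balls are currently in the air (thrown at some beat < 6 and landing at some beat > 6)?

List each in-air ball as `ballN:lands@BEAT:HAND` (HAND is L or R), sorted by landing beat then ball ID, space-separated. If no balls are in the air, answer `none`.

Answer: ball2:lands@7:R ball3:lands@8:L ball4:lands@11:R

Derivation:
Beat 0 (L): throw ball1 h=3 -> lands@3:R; in-air after throw: [b1@3:R]
Beat 1 (R): throw ball2 h=3 -> lands@4:L; in-air after throw: [b1@3:R b2@4:L]
Beat 2 (L): throw ball3 h=6 -> lands@8:L; in-air after throw: [b1@3:R b2@4:L b3@8:L]
Beat 3 (R): throw ball1 h=3 -> lands@6:L; in-air after throw: [b2@4:L b1@6:L b3@8:L]
Beat 4 (L): throw ball2 h=3 -> lands@7:R; in-air after throw: [b1@6:L b2@7:R b3@8:L]
Beat 5 (R): throw ball4 h=6 -> lands@11:R; in-air after throw: [b1@6:L b2@7:R b3@8:L b4@11:R]
Beat 6 (L): throw ball1 h=3 -> lands@9:R; in-air after throw: [b2@7:R b3@8:L b1@9:R b4@11:R]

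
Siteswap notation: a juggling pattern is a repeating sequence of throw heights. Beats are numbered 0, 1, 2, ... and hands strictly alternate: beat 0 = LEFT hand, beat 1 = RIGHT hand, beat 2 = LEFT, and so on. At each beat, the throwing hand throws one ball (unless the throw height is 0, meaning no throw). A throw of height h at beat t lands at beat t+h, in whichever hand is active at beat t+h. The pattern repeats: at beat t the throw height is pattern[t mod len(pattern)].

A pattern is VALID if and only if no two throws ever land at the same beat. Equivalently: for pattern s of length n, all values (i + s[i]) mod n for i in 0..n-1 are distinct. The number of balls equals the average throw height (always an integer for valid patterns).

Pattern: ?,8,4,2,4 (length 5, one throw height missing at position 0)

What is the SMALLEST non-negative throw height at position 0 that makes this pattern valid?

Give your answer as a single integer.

i=0: s[i]=? (unknown)
i=1: (1 + 8) mod 5 = 4
i=2: (2 + 4) mod 5 = 1
i=3: (3 + 2) mod 5 = 0
i=4: (4 + 4) mod 5 = 3
Known residues: [0, 1, 3, 4]; need a permutation of 0..4, so missing residue r = 2
Need (0 + s) mod 5 = 2; smallest s = (2 - 0) mod 5 = 2

Answer: 2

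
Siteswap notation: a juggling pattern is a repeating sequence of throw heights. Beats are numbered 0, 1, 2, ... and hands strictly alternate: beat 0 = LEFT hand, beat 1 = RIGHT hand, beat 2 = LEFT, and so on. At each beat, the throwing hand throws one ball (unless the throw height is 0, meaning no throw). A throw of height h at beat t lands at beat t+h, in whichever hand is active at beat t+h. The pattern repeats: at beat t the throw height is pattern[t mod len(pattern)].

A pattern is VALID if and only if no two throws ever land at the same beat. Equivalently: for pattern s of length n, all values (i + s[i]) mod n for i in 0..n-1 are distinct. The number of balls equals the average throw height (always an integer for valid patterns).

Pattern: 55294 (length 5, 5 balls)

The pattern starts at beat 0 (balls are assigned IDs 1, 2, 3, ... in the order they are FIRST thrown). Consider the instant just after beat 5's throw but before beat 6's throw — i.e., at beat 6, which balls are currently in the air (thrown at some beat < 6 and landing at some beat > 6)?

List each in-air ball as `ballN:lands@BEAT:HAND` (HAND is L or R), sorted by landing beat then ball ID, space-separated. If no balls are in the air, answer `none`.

Beat 0 (L): throw ball1 h=5 -> lands@5:R; in-air after throw: [b1@5:R]
Beat 1 (R): throw ball2 h=5 -> lands@6:L; in-air after throw: [b1@5:R b2@6:L]
Beat 2 (L): throw ball3 h=2 -> lands@4:L; in-air after throw: [b3@4:L b1@5:R b2@6:L]
Beat 3 (R): throw ball4 h=9 -> lands@12:L; in-air after throw: [b3@4:L b1@5:R b2@6:L b4@12:L]
Beat 4 (L): throw ball3 h=4 -> lands@8:L; in-air after throw: [b1@5:R b2@6:L b3@8:L b4@12:L]
Beat 5 (R): throw ball1 h=5 -> lands@10:L; in-air after throw: [b2@6:L b3@8:L b1@10:L b4@12:L]
Beat 6 (L): throw ball2 h=5 -> lands@11:R; in-air after throw: [b3@8:L b1@10:L b2@11:R b4@12:L]

Answer: ball3:lands@8:L ball1:lands@10:L ball4:lands@12:L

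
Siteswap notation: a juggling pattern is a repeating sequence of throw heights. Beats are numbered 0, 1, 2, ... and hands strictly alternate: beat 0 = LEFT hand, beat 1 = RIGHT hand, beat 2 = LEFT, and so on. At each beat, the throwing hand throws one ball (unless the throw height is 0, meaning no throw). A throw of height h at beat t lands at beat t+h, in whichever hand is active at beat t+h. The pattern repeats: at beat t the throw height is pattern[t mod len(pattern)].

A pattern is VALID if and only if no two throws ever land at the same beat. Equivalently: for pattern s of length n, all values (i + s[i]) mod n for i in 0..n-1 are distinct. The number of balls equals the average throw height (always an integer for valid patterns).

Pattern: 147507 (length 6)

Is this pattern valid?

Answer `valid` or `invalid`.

i=0: (i + s[i]) mod n = (0 + 1) mod 6 = 1
i=1: (i + s[i]) mod n = (1 + 4) mod 6 = 5
i=2: (i + s[i]) mod n = (2 + 7) mod 6 = 3
i=3: (i + s[i]) mod n = (3 + 5) mod 6 = 2
i=4: (i + s[i]) mod n = (4 + 0) mod 6 = 4
i=5: (i + s[i]) mod n = (5 + 7) mod 6 = 0
Residues: [1, 5, 3, 2, 4, 0], distinct: True

Answer: valid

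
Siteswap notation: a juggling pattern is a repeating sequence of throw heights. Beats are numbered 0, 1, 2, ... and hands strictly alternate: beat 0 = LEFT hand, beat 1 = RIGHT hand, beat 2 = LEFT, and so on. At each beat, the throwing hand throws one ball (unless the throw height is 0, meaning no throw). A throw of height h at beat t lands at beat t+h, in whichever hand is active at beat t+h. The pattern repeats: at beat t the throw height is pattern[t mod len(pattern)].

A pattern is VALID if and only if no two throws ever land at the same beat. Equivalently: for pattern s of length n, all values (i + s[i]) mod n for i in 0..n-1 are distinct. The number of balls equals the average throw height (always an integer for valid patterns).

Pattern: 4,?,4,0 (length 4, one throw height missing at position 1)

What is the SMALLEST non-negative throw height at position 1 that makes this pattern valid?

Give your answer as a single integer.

Answer: 0

Derivation:
i=0: (0 + 4) mod 4 = 0
i=1: s[i]=? (unknown)
i=2: (2 + 4) mod 4 = 2
i=3: (3 + 0) mod 4 = 3
Known residues: [0, 2, 3]; need a permutation of 0..3, so missing residue r = 1
Need (1 + s) mod 4 = 1; smallest s = (1 - 1) mod 4 = 0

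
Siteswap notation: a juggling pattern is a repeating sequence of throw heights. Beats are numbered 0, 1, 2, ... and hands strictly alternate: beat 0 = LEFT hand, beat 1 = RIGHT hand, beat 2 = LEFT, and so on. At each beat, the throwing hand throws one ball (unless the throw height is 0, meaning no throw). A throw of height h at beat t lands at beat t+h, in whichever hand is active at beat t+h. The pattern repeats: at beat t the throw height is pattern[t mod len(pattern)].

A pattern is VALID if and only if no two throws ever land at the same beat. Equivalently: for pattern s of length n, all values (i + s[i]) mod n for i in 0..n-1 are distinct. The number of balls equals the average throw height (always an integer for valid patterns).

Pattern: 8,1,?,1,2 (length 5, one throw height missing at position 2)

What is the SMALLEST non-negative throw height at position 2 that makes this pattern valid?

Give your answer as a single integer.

i=0: (0 + 8) mod 5 = 3
i=1: (1 + 1) mod 5 = 2
i=2: s[i]=? (unknown)
i=3: (3 + 1) mod 5 = 4
i=4: (4 + 2) mod 5 = 1
Known residues: [1, 2, 3, 4]; need a permutation of 0..4, so missing residue r = 0
Need (2 + s) mod 5 = 0; smallest s = (0 - 2) mod 5 = 3

Answer: 3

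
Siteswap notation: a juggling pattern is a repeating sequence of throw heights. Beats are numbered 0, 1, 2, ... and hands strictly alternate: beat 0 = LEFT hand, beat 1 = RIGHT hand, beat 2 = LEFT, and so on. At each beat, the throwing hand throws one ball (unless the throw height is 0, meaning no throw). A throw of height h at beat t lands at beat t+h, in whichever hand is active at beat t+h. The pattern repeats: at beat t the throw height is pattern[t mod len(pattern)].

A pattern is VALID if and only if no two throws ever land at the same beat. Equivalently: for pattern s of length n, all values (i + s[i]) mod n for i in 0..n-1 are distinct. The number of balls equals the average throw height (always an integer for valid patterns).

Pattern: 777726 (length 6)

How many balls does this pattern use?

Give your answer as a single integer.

Pattern = [7, 7, 7, 7, 2, 6], length n = 6
  position 0: throw height = 7, running sum = 7
  position 1: throw height = 7, running sum = 14
  position 2: throw height = 7, running sum = 21
  position 3: throw height = 7, running sum = 28
  position 4: throw height = 2, running sum = 30
  position 5: throw height = 6, running sum = 36
Total sum = 36; balls = sum / n = 36 / 6 = 6

Answer: 6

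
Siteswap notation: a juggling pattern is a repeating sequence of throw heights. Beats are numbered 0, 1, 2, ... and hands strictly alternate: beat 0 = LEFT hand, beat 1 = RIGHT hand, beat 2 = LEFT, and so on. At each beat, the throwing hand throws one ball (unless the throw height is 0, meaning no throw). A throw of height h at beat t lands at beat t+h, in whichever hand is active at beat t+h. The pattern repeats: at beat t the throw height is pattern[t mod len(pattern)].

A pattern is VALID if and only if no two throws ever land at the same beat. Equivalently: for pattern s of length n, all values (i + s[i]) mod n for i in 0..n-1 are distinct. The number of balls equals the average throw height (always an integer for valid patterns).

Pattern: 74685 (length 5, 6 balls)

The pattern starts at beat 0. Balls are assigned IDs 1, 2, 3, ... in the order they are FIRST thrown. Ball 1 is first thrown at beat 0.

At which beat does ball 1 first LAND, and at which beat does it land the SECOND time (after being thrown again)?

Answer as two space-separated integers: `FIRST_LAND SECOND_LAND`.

Answer: 7 13

Derivation:
Beat 0 (L): throw ball1 h=7 -> lands@7:R; in-air after throw: [b1@7:R]
Beat 1 (R): throw ball2 h=4 -> lands@5:R; in-air after throw: [b2@5:R b1@7:R]
Beat 2 (L): throw ball3 h=6 -> lands@8:L; in-air after throw: [b2@5:R b1@7:R b3@8:L]
Beat 3 (R): throw ball4 h=8 -> lands@11:R; in-air after throw: [b2@5:R b1@7:R b3@8:L b4@11:R]
Beat 4 (L): throw ball5 h=5 -> lands@9:R; in-air after throw: [b2@5:R b1@7:R b3@8:L b5@9:R b4@11:R]
Beat 5 (R): throw ball2 h=7 -> lands@12:L; in-air after throw: [b1@7:R b3@8:L b5@9:R b4@11:R b2@12:L]
Beat 6 (L): throw ball6 h=4 -> lands@10:L; in-air after throw: [b1@7:R b3@8:L b5@9:R b6@10:L b4@11:R b2@12:L]
Beat 7 (R): throw ball1 h=6 -> lands@13:R; in-air after throw: [b3@8:L b5@9:R b6@10:L b4@11:R b2@12:L b1@13:R]
Beat 8 (L): throw ball3 h=8 -> lands@16:L; in-air after throw: [b5@9:R b6@10:L b4@11:R b2@12:L b1@13:R b3@16:L]
Beat 9 (R): throw ball5 h=5 -> lands@14:L; in-air after throw: [b6@10:L b4@11:R b2@12:L b1@13:R b5@14:L b3@16:L]
Beat 10 (L): throw ball6 h=7 -> lands@17:R; in-air after throw: [b4@11:R b2@12:L b1@13:R b5@14:L b3@16:L b6@17:R]
Beat 11 (R): throw ball4 h=4 -> lands@15:R; in-air after throw: [b2@12:L b1@13:R b5@14:L b4@15:R b3@16:L b6@17:R]
Beat 12 (L): throw ball2 h=6 -> lands@18:L; in-air after throw: [b1@13:R b5@14:L b4@15:R b3@16:L b6@17:R b2@18:L]
Beat 13 (R): throw ball1 h=8 -> lands@21:R; in-air after throw: [b5@14:L b4@15:R b3@16:L b6@17:R b2@18:L b1@21:R]
Ball 1: thrown@0 h=7 -> first land @7; rethrown@7 h=6 -> second land @13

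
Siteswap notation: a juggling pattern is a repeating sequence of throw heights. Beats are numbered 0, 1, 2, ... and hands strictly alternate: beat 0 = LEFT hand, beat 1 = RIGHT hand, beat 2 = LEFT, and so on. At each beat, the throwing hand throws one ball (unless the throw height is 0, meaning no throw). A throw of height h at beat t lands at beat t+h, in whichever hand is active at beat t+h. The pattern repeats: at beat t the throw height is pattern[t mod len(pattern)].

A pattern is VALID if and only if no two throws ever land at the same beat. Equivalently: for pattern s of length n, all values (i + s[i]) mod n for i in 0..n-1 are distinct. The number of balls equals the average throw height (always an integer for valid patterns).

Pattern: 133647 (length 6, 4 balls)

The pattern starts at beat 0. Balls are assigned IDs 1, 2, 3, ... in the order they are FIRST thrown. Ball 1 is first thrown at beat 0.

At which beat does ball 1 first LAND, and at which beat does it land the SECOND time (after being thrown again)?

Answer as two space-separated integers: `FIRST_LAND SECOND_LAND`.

Answer: 1 4

Derivation:
Beat 0 (L): throw ball1 h=1 -> lands@1:R; in-air after throw: [b1@1:R]
Beat 1 (R): throw ball1 h=3 -> lands@4:L; in-air after throw: [b1@4:L]
Beat 2 (L): throw ball2 h=3 -> lands@5:R; in-air after throw: [b1@4:L b2@5:R]
Beat 3 (R): throw ball3 h=6 -> lands@9:R; in-air after throw: [b1@4:L b2@5:R b3@9:R]
Beat 4 (L): throw ball1 h=4 -> lands@8:L; in-air after throw: [b2@5:R b1@8:L b3@9:R]
Ball 1: thrown@0 h=1 -> first land @1; rethrown@1 h=3 -> second land @4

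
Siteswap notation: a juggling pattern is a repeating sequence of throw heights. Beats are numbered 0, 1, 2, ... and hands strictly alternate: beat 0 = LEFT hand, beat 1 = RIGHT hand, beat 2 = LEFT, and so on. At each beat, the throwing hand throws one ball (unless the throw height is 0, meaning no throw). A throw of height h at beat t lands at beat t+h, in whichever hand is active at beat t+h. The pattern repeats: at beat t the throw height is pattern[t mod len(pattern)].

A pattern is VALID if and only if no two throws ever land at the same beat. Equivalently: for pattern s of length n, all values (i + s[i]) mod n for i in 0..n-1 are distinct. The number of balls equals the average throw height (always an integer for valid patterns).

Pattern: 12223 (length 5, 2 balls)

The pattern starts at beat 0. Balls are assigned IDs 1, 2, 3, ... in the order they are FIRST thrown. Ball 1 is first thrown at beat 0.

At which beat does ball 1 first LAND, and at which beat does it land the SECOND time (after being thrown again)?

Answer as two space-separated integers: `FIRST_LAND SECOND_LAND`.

Beat 0 (L): throw ball1 h=1 -> lands@1:R; in-air after throw: [b1@1:R]
Beat 1 (R): throw ball1 h=2 -> lands@3:R; in-air after throw: [b1@3:R]
Beat 2 (L): throw ball2 h=2 -> lands@4:L; in-air after throw: [b1@3:R b2@4:L]
Beat 3 (R): throw ball1 h=2 -> lands@5:R; in-air after throw: [b2@4:L b1@5:R]
Ball 1: thrown@0 h=1 -> first land @1; rethrown@1 h=2 -> second land @3

Answer: 1 3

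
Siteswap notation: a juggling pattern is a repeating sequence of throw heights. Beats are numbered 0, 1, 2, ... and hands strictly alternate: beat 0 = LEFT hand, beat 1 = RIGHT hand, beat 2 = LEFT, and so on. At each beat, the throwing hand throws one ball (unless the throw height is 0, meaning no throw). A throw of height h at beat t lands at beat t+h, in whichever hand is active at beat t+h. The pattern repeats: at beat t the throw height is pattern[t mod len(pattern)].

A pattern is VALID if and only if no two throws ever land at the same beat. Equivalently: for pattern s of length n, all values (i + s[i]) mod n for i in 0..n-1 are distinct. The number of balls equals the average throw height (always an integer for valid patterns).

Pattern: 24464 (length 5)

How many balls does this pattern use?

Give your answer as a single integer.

Answer: 4

Derivation:
Pattern = [2, 4, 4, 6, 4], length n = 5
  position 0: throw height = 2, running sum = 2
  position 1: throw height = 4, running sum = 6
  position 2: throw height = 4, running sum = 10
  position 3: throw height = 6, running sum = 16
  position 4: throw height = 4, running sum = 20
Total sum = 20; balls = sum / n = 20 / 5 = 4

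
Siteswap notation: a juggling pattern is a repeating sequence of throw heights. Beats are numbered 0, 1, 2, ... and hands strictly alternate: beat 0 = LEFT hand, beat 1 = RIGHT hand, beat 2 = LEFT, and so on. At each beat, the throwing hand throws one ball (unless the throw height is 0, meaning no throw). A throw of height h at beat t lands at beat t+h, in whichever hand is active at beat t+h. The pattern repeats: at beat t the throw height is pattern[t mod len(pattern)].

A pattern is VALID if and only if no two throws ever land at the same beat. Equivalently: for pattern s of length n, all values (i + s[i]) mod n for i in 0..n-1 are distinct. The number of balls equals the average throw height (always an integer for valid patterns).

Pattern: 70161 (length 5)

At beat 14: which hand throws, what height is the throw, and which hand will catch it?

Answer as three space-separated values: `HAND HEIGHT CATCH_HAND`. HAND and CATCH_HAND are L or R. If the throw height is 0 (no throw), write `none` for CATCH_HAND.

Answer: L 1 R

Derivation:
Beat 14: 14 mod 2 = 0, so hand = L
Throw height = pattern[14 mod 5] = pattern[4] = 1
Lands at beat 14+1=15, 15 mod 2 = 1, so catch hand = R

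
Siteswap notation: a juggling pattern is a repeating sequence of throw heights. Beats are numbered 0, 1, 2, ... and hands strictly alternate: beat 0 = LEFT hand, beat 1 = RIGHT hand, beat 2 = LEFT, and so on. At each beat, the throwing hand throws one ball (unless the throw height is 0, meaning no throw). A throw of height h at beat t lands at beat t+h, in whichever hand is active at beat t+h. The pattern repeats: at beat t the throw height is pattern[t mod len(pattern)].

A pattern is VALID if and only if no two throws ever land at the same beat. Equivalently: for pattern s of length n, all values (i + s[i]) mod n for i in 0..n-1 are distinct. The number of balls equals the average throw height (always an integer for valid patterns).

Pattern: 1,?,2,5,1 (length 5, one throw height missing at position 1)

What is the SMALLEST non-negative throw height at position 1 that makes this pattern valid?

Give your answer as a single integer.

Answer: 1

Derivation:
i=0: (0 + 1) mod 5 = 1
i=1: s[i]=? (unknown)
i=2: (2 + 2) mod 5 = 4
i=3: (3 + 5) mod 5 = 3
i=4: (4 + 1) mod 5 = 0
Known residues: [0, 1, 3, 4]; need a permutation of 0..4, so missing residue r = 2
Need (1 + s) mod 5 = 2; smallest s = (2 - 1) mod 5 = 1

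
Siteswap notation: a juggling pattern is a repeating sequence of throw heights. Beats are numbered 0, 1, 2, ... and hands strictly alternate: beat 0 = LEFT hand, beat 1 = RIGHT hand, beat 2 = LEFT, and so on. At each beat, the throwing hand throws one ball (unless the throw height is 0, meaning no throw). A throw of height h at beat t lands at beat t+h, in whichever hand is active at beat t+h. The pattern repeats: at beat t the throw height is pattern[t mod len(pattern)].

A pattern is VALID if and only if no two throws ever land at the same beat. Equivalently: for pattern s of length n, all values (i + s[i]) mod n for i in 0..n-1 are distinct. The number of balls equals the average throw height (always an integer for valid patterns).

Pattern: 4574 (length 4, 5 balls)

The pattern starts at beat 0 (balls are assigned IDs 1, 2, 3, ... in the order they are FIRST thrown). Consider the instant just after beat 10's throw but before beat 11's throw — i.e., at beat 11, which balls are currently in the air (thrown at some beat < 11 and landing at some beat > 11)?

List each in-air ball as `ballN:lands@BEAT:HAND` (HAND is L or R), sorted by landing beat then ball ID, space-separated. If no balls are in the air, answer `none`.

Answer: ball1:lands@12:L ball2:lands@13:R ball3:lands@14:L ball5:lands@17:R

Derivation:
Beat 0 (L): throw ball1 h=4 -> lands@4:L; in-air after throw: [b1@4:L]
Beat 1 (R): throw ball2 h=5 -> lands@6:L; in-air after throw: [b1@4:L b2@6:L]
Beat 2 (L): throw ball3 h=7 -> lands@9:R; in-air after throw: [b1@4:L b2@6:L b3@9:R]
Beat 3 (R): throw ball4 h=4 -> lands@7:R; in-air after throw: [b1@4:L b2@6:L b4@7:R b3@9:R]
Beat 4 (L): throw ball1 h=4 -> lands@8:L; in-air after throw: [b2@6:L b4@7:R b1@8:L b3@9:R]
Beat 5 (R): throw ball5 h=5 -> lands@10:L; in-air after throw: [b2@6:L b4@7:R b1@8:L b3@9:R b5@10:L]
Beat 6 (L): throw ball2 h=7 -> lands@13:R; in-air after throw: [b4@7:R b1@8:L b3@9:R b5@10:L b2@13:R]
Beat 7 (R): throw ball4 h=4 -> lands@11:R; in-air after throw: [b1@8:L b3@9:R b5@10:L b4@11:R b2@13:R]
Beat 8 (L): throw ball1 h=4 -> lands@12:L; in-air after throw: [b3@9:R b5@10:L b4@11:R b1@12:L b2@13:R]
Beat 9 (R): throw ball3 h=5 -> lands@14:L; in-air after throw: [b5@10:L b4@11:R b1@12:L b2@13:R b3@14:L]
Beat 10 (L): throw ball5 h=7 -> lands@17:R; in-air after throw: [b4@11:R b1@12:L b2@13:R b3@14:L b5@17:R]
Beat 11 (R): throw ball4 h=4 -> lands@15:R; in-air after throw: [b1@12:L b2@13:R b3@14:L b4@15:R b5@17:R]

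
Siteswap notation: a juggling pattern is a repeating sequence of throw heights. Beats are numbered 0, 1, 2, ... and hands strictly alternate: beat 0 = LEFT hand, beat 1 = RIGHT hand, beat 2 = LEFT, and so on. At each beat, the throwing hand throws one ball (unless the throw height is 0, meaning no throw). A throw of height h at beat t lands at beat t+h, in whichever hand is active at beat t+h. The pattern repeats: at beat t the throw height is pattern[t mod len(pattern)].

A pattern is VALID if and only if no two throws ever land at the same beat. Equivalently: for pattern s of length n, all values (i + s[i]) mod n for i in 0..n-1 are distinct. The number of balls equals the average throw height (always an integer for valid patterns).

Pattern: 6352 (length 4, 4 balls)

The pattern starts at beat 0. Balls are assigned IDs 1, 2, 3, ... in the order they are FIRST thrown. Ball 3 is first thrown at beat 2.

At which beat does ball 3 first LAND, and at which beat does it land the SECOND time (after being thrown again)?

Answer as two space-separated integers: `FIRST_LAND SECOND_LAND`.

Answer: 7 9

Derivation:
Beat 0 (L): throw ball1 h=6 -> lands@6:L; in-air after throw: [b1@6:L]
Beat 1 (R): throw ball2 h=3 -> lands@4:L; in-air after throw: [b2@4:L b1@6:L]
Beat 2 (L): throw ball3 h=5 -> lands@7:R; in-air after throw: [b2@4:L b1@6:L b3@7:R]
Beat 3 (R): throw ball4 h=2 -> lands@5:R; in-air after throw: [b2@4:L b4@5:R b1@6:L b3@7:R]
Beat 4 (L): throw ball2 h=6 -> lands@10:L; in-air after throw: [b4@5:R b1@6:L b3@7:R b2@10:L]
Beat 5 (R): throw ball4 h=3 -> lands@8:L; in-air after throw: [b1@6:L b3@7:R b4@8:L b2@10:L]
Beat 6 (L): throw ball1 h=5 -> lands@11:R; in-air after throw: [b3@7:R b4@8:L b2@10:L b1@11:R]
Beat 7 (R): throw ball3 h=2 -> lands@9:R; in-air after throw: [b4@8:L b3@9:R b2@10:L b1@11:R]
Beat 8 (L): throw ball4 h=6 -> lands@14:L; in-air after throw: [b3@9:R b2@10:L b1@11:R b4@14:L]
Beat 9 (R): throw ball3 h=3 -> lands@12:L; in-air after throw: [b2@10:L b1@11:R b3@12:L b4@14:L]
Ball 3: thrown@2 h=5 -> first land @7; rethrown@7 h=2 -> second land @9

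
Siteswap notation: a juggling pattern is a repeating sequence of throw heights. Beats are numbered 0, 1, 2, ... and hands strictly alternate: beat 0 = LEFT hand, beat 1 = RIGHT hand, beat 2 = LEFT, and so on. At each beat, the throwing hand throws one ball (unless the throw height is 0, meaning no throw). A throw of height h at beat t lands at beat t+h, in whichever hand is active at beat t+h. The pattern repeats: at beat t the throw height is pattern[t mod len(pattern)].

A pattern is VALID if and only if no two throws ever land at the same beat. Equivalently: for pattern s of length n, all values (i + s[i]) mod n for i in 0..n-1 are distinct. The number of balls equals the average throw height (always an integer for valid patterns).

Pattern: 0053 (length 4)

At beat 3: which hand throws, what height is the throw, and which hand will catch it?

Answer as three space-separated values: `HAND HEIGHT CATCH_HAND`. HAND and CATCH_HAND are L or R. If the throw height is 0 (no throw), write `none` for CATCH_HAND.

Answer: R 3 L

Derivation:
Beat 3: 3 mod 2 = 1, so hand = R
Throw height = pattern[3 mod 4] = pattern[3] = 3
Lands at beat 3+3=6, 6 mod 2 = 0, so catch hand = L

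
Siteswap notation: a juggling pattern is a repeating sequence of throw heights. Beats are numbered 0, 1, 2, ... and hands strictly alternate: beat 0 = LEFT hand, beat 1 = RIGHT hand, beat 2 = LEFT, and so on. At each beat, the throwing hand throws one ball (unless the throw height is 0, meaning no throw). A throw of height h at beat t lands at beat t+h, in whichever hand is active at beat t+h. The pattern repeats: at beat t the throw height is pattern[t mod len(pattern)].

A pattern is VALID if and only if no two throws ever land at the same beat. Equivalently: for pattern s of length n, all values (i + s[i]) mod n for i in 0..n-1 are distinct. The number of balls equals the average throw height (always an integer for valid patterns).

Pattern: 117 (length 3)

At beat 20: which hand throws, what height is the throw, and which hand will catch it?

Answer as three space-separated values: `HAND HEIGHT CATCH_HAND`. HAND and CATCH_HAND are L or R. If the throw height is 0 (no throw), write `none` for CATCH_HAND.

Answer: L 7 R

Derivation:
Beat 20: 20 mod 2 = 0, so hand = L
Throw height = pattern[20 mod 3] = pattern[2] = 7
Lands at beat 20+7=27, 27 mod 2 = 1, so catch hand = R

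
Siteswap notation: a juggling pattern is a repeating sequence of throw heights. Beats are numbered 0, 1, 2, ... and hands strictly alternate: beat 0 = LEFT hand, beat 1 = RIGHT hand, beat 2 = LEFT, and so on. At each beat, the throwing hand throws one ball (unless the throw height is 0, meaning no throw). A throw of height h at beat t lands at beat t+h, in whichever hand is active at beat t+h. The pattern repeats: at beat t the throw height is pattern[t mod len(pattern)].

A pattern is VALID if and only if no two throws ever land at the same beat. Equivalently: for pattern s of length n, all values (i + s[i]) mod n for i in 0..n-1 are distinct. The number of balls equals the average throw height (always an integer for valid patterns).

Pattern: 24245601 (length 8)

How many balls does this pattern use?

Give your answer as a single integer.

Answer: 3

Derivation:
Pattern = [2, 4, 2, 4, 5, 6, 0, 1], length n = 8
  position 0: throw height = 2, running sum = 2
  position 1: throw height = 4, running sum = 6
  position 2: throw height = 2, running sum = 8
  position 3: throw height = 4, running sum = 12
  position 4: throw height = 5, running sum = 17
  position 5: throw height = 6, running sum = 23
  position 6: throw height = 0, running sum = 23
  position 7: throw height = 1, running sum = 24
Total sum = 24; balls = sum / n = 24 / 8 = 3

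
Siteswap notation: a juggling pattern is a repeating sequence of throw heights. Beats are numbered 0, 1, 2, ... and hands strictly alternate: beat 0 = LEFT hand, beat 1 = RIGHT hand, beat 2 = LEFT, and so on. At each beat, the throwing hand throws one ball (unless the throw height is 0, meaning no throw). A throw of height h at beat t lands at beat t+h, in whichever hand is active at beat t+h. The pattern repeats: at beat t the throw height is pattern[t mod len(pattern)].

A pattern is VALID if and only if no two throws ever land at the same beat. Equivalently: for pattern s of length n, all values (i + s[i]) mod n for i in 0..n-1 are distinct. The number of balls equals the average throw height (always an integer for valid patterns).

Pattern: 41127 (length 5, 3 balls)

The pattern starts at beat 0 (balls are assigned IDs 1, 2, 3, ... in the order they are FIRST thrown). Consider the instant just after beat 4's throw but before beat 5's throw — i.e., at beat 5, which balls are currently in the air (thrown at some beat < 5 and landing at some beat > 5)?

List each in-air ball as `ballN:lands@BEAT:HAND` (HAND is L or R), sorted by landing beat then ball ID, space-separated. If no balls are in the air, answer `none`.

Beat 0 (L): throw ball1 h=4 -> lands@4:L; in-air after throw: [b1@4:L]
Beat 1 (R): throw ball2 h=1 -> lands@2:L; in-air after throw: [b2@2:L b1@4:L]
Beat 2 (L): throw ball2 h=1 -> lands@3:R; in-air after throw: [b2@3:R b1@4:L]
Beat 3 (R): throw ball2 h=2 -> lands@5:R; in-air after throw: [b1@4:L b2@5:R]
Beat 4 (L): throw ball1 h=7 -> lands@11:R; in-air after throw: [b2@5:R b1@11:R]
Beat 5 (R): throw ball2 h=4 -> lands@9:R; in-air after throw: [b2@9:R b1@11:R]

Answer: ball1:lands@11:R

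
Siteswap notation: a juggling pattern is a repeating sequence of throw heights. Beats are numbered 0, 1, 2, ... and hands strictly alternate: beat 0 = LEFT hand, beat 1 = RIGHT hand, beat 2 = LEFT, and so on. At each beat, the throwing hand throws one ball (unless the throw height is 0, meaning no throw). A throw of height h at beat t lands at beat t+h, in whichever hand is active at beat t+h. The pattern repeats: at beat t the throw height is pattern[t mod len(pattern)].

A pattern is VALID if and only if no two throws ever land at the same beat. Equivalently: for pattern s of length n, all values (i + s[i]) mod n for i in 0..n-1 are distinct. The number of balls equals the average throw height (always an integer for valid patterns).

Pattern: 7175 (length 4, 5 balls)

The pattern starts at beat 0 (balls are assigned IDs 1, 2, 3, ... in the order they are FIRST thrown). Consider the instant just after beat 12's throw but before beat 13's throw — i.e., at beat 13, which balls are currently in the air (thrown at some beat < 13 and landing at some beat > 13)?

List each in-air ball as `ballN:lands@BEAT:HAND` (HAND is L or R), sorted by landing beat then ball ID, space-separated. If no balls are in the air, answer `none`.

Beat 0 (L): throw ball1 h=7 -> lands@7:R; in-air after throw: [b1@7:R]
Beat 1 (R): throw ball2 h=1 -> lands@2:L; in-air after throw: [b2@2:L b1@7:R]
Beat 2 (L): throw ball2 h=7 -> lands@9:R; in-air after throw: [b1@7:R b2@9:R]
Beat 3 (R): throw ball3 h=5 -> lands@8:L; in-air after throw: [b1@7:R b3@8:L b2@9:R]
Beat 4 (L): throw ball4 h=7 -> lands@11:R; in-air after throw: [b1@7:R b3@8:L b2@9:R b4@11:R]
Beat 5 (R): throw ball5 h=1 -> lands@6:L; in-air after throw: [b5@6:L b1@7:R b3@8:L b2@9:R b4@11:R]
Beat 6 (L): throw ball5 h=7 -> lands@13:R; in-air after throw: [b1@7:R b3@8:L b2@9:R b4@11:R b5@13:R]
Beat 7 (R): throw ball1 h=5 -> lands@12:L; in-air after throw: [b3@8:L b2@9:R b4@11:R b1@12:L b5@13:R]
Beat 8 (L): throw ball3 h=7 -> lands@15:R; in-air after throw: [b2@9:R b4@11:R b1@12:L b5@13:R b3@15:R]
Beat 9 (R): throw ball2 h=1 -> lands@10:L; in-air after throw: [b2@10:L b4@11:R b1@12:L b5@13:R b3@15:R]
Beat 10 (L): throw ball2 h=7 -> lands@17:R; in-air after throw: [b4@11:R b1@12:L b5@13:R b3@15:R b2@17:R]
Beat 11 (R): throw ball4 h=5 -> lands@16:L; in-air after throw: [b1@12:L b5@13:R b3@15:R b4@16:L b2@17:R]
Beat 12 (L): throw ball1 h=7 -> lands@19:R; in-air after throw: [b5@13:R b3@15:R b4@16:L b2@17:R b1@19:R]
Beat 13 (R): throw ball5 h=1 -> lands@14:L; in-air after throw: [b5@14:L b3@15:R b4@16:L b2@17:R b1@19:R]

Answer: ball3:lands@15:R ball4:lands@16:L ball2:lands@17:R ball1:lands@19:R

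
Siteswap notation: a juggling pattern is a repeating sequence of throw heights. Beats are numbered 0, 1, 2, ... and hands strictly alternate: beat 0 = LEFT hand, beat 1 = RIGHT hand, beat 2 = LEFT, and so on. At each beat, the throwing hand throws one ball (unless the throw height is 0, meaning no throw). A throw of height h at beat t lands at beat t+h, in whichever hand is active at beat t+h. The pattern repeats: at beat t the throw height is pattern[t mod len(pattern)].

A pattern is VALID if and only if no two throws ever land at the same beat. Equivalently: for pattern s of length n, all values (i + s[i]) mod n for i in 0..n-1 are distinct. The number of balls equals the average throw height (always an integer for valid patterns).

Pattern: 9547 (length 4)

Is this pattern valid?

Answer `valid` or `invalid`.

i=0: (i + s[i]) mod n = (0 + 9) mod 4 = 1
i=1: (i + s[i]) mod n = (1 + 5) mod 4 = 2
i=2: (i + s[i]) mod n = (2 + 4) mod 4 = 2
i=3: (i + s[i]) mod n = (3 + 7) mod 4 = 2
Residues: [1, 2, 2, 2], distinct: False

Answer: invalid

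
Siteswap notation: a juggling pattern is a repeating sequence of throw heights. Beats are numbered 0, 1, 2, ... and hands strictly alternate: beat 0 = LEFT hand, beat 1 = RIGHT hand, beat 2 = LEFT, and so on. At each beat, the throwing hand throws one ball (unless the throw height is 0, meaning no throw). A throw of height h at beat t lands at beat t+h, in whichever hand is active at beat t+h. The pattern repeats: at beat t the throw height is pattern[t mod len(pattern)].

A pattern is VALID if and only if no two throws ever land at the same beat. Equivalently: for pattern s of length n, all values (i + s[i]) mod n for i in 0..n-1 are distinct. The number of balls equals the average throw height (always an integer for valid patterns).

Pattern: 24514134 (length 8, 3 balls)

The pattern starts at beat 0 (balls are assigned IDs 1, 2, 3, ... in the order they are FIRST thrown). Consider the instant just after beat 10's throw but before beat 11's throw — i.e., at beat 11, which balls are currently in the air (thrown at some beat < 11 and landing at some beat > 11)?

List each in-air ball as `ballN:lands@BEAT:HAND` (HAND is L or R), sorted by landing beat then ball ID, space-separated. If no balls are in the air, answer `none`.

Beat 0 (L): throw ball1 h=2 -> lands@2:L; in-air after throw: [b1@2:L]
Beat 1 (R): throw ball2 h=4 -> lands@5:R; in-air after throw: [b1@2:L b2@5:R]
Beat 2 (L): throw ball1 h=5 -> lands@7:R; in-air after throw: [b2@5:R b1@7:R]
Beat 3 (R): throw ball3 h=1 -> lands@4:L; in-air after throw: [b3@4:L b2@5:R b1@7:R]
Beat 4 (L): throw ball3 h=4 -> lands@8:L; in-air after throw: [b2@5:R b1@7:R b3@8:L]
Beat 5 (R): throw ball2 h=1 -> lands@6:L; in-air after throw: [b2@6:L b1@7:R b3@8:L]
Beat 6 (L): throw ball2 h=3 -> lands@9:R; in-air after throw: [b1@7:R b3@8:L b2@9:R]
Beat 7 (R): throw ball1 h=4 -> lands@11:R; in-air after throw: [b3@8:L b2@9:R b1@11:R]
Beat 8 (L): throw ball3 h=2 -> lands@10:L; in-air after throw: [b2@9:R b3@10:L b1@11:R]
Beat 9 (R): throw ball2 h=4 -> lands@13:R; in-air after throw: [b3@10:L b1@11:R b2@13:R]
Beat 10 (L): throw ball3 h=5 -> lands@15:R; in-air after throw: [b1@11:R b2@13:R b3@15:R]
Beat 11 (R): throw ball1 h=1 -> lands@12:L; in-air after throw: [b1@12:L b2@13:R b3@15:R]

Answer: ball2:lands@13:R ball3:lands@15:R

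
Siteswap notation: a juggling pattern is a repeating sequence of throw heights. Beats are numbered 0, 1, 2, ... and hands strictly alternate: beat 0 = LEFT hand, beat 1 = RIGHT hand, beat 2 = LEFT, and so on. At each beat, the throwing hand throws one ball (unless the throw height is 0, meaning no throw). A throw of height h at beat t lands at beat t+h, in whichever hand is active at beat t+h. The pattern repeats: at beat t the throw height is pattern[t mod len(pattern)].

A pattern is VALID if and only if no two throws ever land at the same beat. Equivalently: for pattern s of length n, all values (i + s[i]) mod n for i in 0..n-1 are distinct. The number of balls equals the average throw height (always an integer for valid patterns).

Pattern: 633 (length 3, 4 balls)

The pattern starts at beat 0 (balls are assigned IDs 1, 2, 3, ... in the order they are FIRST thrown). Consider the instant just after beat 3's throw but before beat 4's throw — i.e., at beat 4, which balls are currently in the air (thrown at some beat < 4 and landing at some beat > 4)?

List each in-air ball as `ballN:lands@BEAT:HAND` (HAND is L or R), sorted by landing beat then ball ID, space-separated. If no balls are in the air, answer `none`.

Beat 0 (L): throw ball1 h=6 -> lands@6:L; in-air after throw: [b1@6:L]
Beat 1 (R): throw ball2 h=3 -> lands@4:L; in-air after throw: [b2@4:L b1@6:L]
Beat 2 (L): throw ball3 h=3 -> lands@5:R; in-air after throw: [b2@4:L b3@5:R b1@6:L]
Beat 3 (R): throw ball4 h=6 -> lands@9:R; in-air after throw: [b2@4:L b3@5:R b1@6:L b4@9:R]
Beat 4 (L): throw ball2 h=3 -> lands@7:R; in-air after throw: [b3@5:R b1@6:L b2@7:R b4@9:R]

Answer: ball3:lands@5:R ball1:lands@6:L ball4:lands@9:R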